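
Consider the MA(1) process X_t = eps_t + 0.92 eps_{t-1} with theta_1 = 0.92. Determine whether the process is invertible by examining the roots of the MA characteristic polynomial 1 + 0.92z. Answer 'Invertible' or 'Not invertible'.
\text{Invertible}

The MA(q) characteristic polynomial is P(z) = 1 + 0.92z.
Invertibility requires all roots to lie outside the unit circle, i.e. |z| > 1 for every root.
This is linear in z: 1 + (0.92) z = 0  =>  z = -1/(0.92) = -1.086957,  |z| = 1.086957.
Moduli of all roots: 1.0870.
All moduli strictly greater than 1? Yes.
Verdict: Invertible.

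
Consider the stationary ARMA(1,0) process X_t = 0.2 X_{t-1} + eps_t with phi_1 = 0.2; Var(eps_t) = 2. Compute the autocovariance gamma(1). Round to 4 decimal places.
\gamma(1) = 0.4167

Multiply the model equation by X_{t-k} and take expectations. With theta_0 = psi_0 = 1 and psi_j the MA(infinity) weights, this gives
  gamma(k) - sum_i phi_i gamma(k-i) = c_k,
  c_k = sigma^2 * sum_{j=k..q} theta_j psi_{j-k}   (c_k = 0 for k > q),
using gamma(-m) = gamma(m).
Pure AR (q = 0): c_0 = sigma^2 = 2, c_k = 0 for k >= 1.
Equations for k = 0 and k = 1 (AR order 1):
  gamma(0) = phi_1 gamma(1) + c_0
  gamma(1) = phi_1 gamma(0) + c_1
Substituting the second into the first: gamma(0) (1 - phi_1^2) = c_0 + phi_1 c_1, so
  gamma(0) = c_0 / (1 - phi_1^2) = 2 / (1 - (0.2)^2) = 2 / 0.96 = 2.083333.
  gamma(1) = phi_1 gamma(0) = (0.2)(2.083333) = 0.416667.
Therefore gamma(1) = 0.4167 (to 4 decimal places).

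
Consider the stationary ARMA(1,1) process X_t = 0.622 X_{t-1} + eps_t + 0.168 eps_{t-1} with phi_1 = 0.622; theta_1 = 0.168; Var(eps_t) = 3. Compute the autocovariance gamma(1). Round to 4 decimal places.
\gamma(1) = 4.2694

Multiply the model equation by X_{t-k} and take expectations. With theta_0 = psi_0 = 1 and psi_j the MA(infinity) weights, this gives
  gamma(k) - sum_i phi_i gamma(k-i) = c_k,
  c_k = sigma^2 * sum_{j=k..q} theta_j psi_{j-k}   (c_k = 0 for k > q),
using gamma(-m) = gamma(m).
psi-weights needed (psi_j = theta_j + sum_i phi_i psi_{j-i}):
  psi_1 = theta_1 + phi_1 = 0.168 + (0.622) = 0.79
Right-hand sides:
  c_0 = sigma^2 (1 + theta_1 psi_1) = 3 * (1 + (0.168)(0.79)) = 3 * 1.13272 = 3.39816
  c_1 = sigma^2 theta_1 = 3 * (0.168) = 0.504
  c_2 = 0
Equations for k = 0 and k = 1 (AR order 1):
  gamma(0) = phi_1 gamma(1) + c_0
  gamma(1) = phi_1 gamma(0) + c_1
Substituting the second into the first: gamma(0) (1 - phi_1^2) = c_0 + phi_1 c_1, so
  gamma(0) = (c_0 + phi_1 c_1) / (1 - phi_1^2) = (3.39816 + (0.622)(0.504)) / (1 - (0.622)^2) = 3.711648 / 0.613116 = 6.053745.
  gamma(1) = phi_1 gamma(0) + c_1 = (0.622)(6.053745) + (0.504) = 4.269429.
Therefore gamma(1) = 4.2694 (to 4 decimal places).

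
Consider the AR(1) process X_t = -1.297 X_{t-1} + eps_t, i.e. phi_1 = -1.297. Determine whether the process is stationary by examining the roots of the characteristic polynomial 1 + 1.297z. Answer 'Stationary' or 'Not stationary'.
\text{Not stationary}

The AR(p) characteristic polynomial is P(z) = 1 + 1.297z.
Stationarity requires all roots to lie outside the unit circle, i.e. |z| > 1 for every root.
This is linear in z: 1 + (1.297) z = 0  =>  z = -1/(1.297) = -0.77101,  |z| = 0.77101.
Moduli of all roots: 0.7710.
All moduli strictly greater than 1? No.
Verdict: Not stationary.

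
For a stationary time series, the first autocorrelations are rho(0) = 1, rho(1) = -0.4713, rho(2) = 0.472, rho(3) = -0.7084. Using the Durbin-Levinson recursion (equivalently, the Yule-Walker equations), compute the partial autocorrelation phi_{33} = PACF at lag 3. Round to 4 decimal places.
\phi_{33} = -0.5820

The PACF at lag k is phi_{kk}, the last component of the solution
to the Yule-Walker system G_k phi = r_k where
  (G_k)_{ij} = rho(|i - j|), (r_k)_i = rho(i), i,j = 1..k.
Equivalently, Durbin-Levinson gives phi_{kk} iteratively:
  phi_{11} = rho(1)
  phi_{kk} = [rho(k) - sum_{j=1..k-1} phi_{k-1,j} rho(k-j)]
            / [1 - sum_{j=1..k-1} phi_{k-1,j} rho(j)],
  phi_{k,j} = phi_{k-1,j} - phi_{kk} phi_{k-1,k-j},  j = 1..k-1.
Step k = 1:
  phi_11 = rho(1) = -0.4713.
Step k = 2:
  phi_22 = [rho(2) - phi_11 rho(1)] / [1 - phi_11 rho(1)] = [0.472 - (-0.4713)(-0.4713)] / [1 - (-0.4713)(-0.4713)]
         = 0.24987631 / 0.77787631 = 0.321229.
  Update: phi_21 = phi_11 - phi_22 phi_11 = -0.4713 - (0.321229)(-0.4713) = -0.319905.
Step k = 3:
  phi_33 = [rho(3) - phi_21 rho(2) - phi_22 rho(1)] / [1 - phi_21 rho(1) - phi_22 rho(2)]
    numerator   = -0.7084 - (-0.319905)(0.472) - (0.321229)(-0.4713) = -0.40600976
    denominator = 1 - (-0.319905)(-0.4713) - (0.321229)(0.472) = 0.69760883
  phi_33 = -0.40600976 / 0.69760883 = -0.582.
Therefore phi_{33} = -0.5820.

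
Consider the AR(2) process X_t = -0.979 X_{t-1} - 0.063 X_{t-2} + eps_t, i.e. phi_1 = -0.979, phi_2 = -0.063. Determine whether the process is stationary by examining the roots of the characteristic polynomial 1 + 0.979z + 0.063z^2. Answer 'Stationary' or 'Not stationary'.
\text{Stationary}

The AR(p) characteristic polynomial is P(z) = 1 + 0.979z + 0.063z^2.
Stationarity requires all roots to lie outside the unit circle, i.e. |z| > 1 for every root.
Set 1 + (0.979) z + (0.063) z^2 = 0, i.e. a z^2 + b z + c = 0 with a = 0.063, b = 0.979, c = 1.
Discriminant D = b^2 - 4ac = (0.979)^2 - 4*(0.063)*1 = 0.958441 - (0.252) = 0.706441.
D >= 0, so the roots are real: z = (-b +/- sqrt(D)) / (2a) = (-0.979 +/- 0.8405) / (0.126).
  z_1 = (-0.979 + 0.8405) / (0.126) = -1.0992,   |z_1| = 1.0992.
  z_2 = (-0.979 - 0.8405) / (0.126) = -14.4405,   |z_2| = 14.4405.
Moduli of all roots: 1.0992, 14.4405.
All moduli strictly greater than 1? Yes.
Verdict: Stationary.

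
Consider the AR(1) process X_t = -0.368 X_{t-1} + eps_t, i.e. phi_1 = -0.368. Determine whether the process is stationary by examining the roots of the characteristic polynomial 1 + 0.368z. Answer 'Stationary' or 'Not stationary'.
\text{Stationary}

The AR(p) characteristic polynomial is P(z) = 1 + 0.368z.
Stationarity requires all roots to lie outside the unit circle, i.e. |z| > 1 for every root.
This is linear in z: 1 + (0.368) z = 0  =>  z = -1/(0.368) = -2.717391,  |z| = 2.717391.
Moduli of all roots: 2.7174.
All moduli strictly greater than 1? Yes.
Verdict: Stationary.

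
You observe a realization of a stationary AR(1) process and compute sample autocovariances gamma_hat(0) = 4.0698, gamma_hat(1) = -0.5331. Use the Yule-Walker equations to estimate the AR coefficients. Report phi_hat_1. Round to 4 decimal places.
\hat\phi_{1} = -0.1310

The Yule-Walker equations for an AR(p) process read, in matrix form,
  Gamma_p phi = r_p,   with   (Gamma_p)_{ij} = gamma(|i - j|),
                       (r_p)_i = gamma(i),   i,j = 1..p.
Substitute the sample gammas (Toeplitz matrix and right-hand side of size 1):
  Gamma_p = [[4.0698]]
  r_p     = [-0.5331]
With p = 1 this is the single equation gamma(0) phi_1 = gamma(1):
  phi_hat_1 = gamma(1) / gamma(0) = -0.5331 / 4.0698 = -0.1310.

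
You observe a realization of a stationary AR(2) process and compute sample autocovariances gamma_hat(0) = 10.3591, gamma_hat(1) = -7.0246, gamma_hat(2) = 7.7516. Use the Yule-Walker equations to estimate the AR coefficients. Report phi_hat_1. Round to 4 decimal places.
\hat\phi_{1} = -0.3160

The Yule-Walker equations for an AR(p) process read, in matrix form,
  Gamma_p phi = r_p,   with   (Gamma_p)_{ij} = gamma(|i - j|),
                       (r_p)_i = gamma(i),   i,j = 1..p.
Substitute the sample gammas (Toeplitz matrix and right-hand side of size 2):
  Gamma_p = [[10.3591, -7.0246], [-7.0246, 10.3591]]
  r_p     = [-7.0246, 7.7516]
Written out:
  10.3591 phi_1 - 7.0246 phi_2 = -7.0246
  -7.0246 phi_1 + 10.3591 phi_2 = 7.7516
Solve by Cramer's rule:
  det = gamma(0)^2 - gamma(1)^2 = (10.3591)^2 - (-7.0246)^2 = 107.31095281 - 49.34500516 = 57.96594765
  phi_hat_1 = [gamma(1) gamma(0) - gamma(1) gamma(2)] / det = [(-7.0246)(10.3591) - (-7.0246)(7.7516)] / 57.96594765 = -18.3166445 / 57.96594765 = -0.316
  phi_hat_2 = [gamma(0) gamma(2) - gamma(1)^2] / det = [(10.3591)(7.7516) - (-7.0246)^2] / 57.96594765 = 30.9545944 / 57.96594765 = 0.534
So phi_hat = [-0.3160, 0.5340].
Therefore phi_hat_1 = -0.3160.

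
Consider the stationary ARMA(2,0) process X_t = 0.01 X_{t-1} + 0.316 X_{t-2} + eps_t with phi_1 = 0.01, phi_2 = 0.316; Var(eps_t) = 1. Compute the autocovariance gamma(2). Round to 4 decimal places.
\gamma(2) = 0.3513

Multiply the model equation by X_{t-k} and take expectations. With theta_0 = psi_0 = 1 and psi_j the MA(infinity) weights, this gives
  gamma(k) - sum_i phi_i gamma(k-i) = c_k,
  c_k = sigma^2 * sum_{j=k..q} theta_j psi_{j-k}   (c_k = 0 for k > q),
using gamma(-m) = gamma(m).
Pure AR (q = 0): c_0 = sigma^2 = 1, c_k = 0 for k >= 1.
Equations for k = 0, 1, 2 (AR order 2, c_2 = 0):
  (E0) gamma(0) = phi_1 gamma(1) + phi_2 gamma(2) + c_0
  (E1) gamma(1) = phi_1 gamma(0) + phi_2 gamma(1) + c_1
  (E2) gamma(2) = phi_1 gamma(1) + phi_2 gamma(0)
From (E1): gamma(1) = A gamma(0) + B with
  A = phi_1 / (1 - phi_2) = 0.01 / 0.684 = 0.01462,   B = c_1 / (1 - phi_2) = 0 / 0.684 = 0.
Insert (E2) into (E0): gamma(0) (1 - phi_2^2) = phi_1 (1 + phi_2) gamma(1) + c_0.
  phi_1 (1 + phi_2) = (0.01)(1.316) = 0.01316,   1 - phi_2^2 = 0.900144.
Replace gamma(1) by A gamma(0) + B and collect gamma(0):
  gamma(0) [0.900144 - (0.01316)(0.01462)] = c_0 = 1
  gamma(0) * 0.899952 = 1
  gamma(0) = 1 / 0.899952 = 1.111171.
  gamma(1) = A gamma(0) = (0.01462)(1.111171) = 0.016245.
  gamma(2) = phi_1 gamma(1) + phi_2 gamma(0) = (0.01)(0.016245) + (0.316)(1.111171) = 0.351292.
Therefore gamma(2) = 0.3513 (to 4 decimal places).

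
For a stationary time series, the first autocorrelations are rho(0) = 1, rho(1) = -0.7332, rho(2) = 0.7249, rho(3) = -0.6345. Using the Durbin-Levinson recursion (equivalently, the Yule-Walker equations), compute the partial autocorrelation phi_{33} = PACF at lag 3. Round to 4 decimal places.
\phi_{33} = -0.0551

The PACF at lag k is phi_{kk}, the last component of the solution
to the Yule-Walker system G_k phi = r_k where
  (G_k)_{ij} = rho(|i - j|), (r_k)_i = rho(i), i,j = 1..k.
Equivalently, Durbin-Levinson gives phi_{kk} iteratively:
  phi_{11} = rho(1)
  phi_{kk} = [rho(k) - sum_{j=1..k-1} phi_{k-1,j} rho(k-j)]
            / [1 - sum_{j=1..k-1} phi_{k-1,j} rho(j)],
  phi_{k,j} = phi_{k-1,j} - phi_{kk} phi_{k-1,k-j},  j = 1..k-1.
Step k = 1:
  phi_11 = rho(1) = -0.7332.
Step k = 2:
  phi_22 = [rho(2) - phi_11 rho(1)] / [1 - phi_11 rho(1)] = [0.7249 - (-0.7332)(-0.7332)] / [1 - (-0.7332)(-0.7332)]
         = 0.18731776 / 0.46241776 = 0.405083.
  Update: phi_21 = phi_11 - phi_22 phi_11 = -0.7332 - (0.405083)(-0.7332) = -0.436193.
Step k = 3:
  phi_33 = [rho(3) - phi_21 rho(2) - phi_22 rho(1)] / [1 - phi_21 rho(1) - phi_22 rho(2)]
    numerator   = -0.6345 - (-0.436193)(0.7249) - (0.405083)(-0.7332) = -0.02129665
    denominator = 1 - (-0.436193)(-0.7332) - (0.405083)(0.7249) = 0.38653844
  phi_33 = -0.02129665 / 0.38653844 = -0.0551.
Therefore phi_{33} = -0.0551.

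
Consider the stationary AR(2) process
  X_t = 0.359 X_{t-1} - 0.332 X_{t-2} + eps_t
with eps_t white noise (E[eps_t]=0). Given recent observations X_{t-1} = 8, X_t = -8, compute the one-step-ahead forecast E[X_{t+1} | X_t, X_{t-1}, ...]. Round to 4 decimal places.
E[X_{t+1} \mid \mathcal F_t] = -5.5280

For an AR(p) model X_t = c + sum_i phi_i X_{t-i} + eps_t, the
one-step-ahead conditional mean is
  E[X_{t+1} | X_t, ...] = c + sum_i phi_i X_{t+1-i}.
Substitute known values:
  E[X_{t+1} | ...] = (0.359) * (-8) + (-0.332) * (8)
                   = -5.5280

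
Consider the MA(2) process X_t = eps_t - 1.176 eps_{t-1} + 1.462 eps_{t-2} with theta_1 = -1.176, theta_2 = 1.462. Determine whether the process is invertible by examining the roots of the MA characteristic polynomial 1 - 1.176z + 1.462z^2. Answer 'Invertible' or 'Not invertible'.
\text{Not invertible}

The MA(q) characteristic polynomial is P(z) = 1 - 1.176z + 1.462z^2.
Invertibility requires all roots to lie outside the unit circle, i.e. |z| > 1 for every root.
Set 1 + (-1.176) z + (1.462) z^2 = 0, i.e. a z^2 + b z + c = 0 with a = 1.462, b = -1.176, c = 1.
Discriminant D = b^2 - 4ac = (-1.176)^2 - 4*(1.462)*1 = 1.382976 - (5.848) = -4.465024.
D < 0, so the roots are the complex-conjugate pair z = (-b +/- i sqrt(-D)) / (2a) = 0.4022 +/- 0.7227i.
For a conjugate pair |z|^2 = z * conj(z) = (product of roots) = c/a = 1/(1.462) = 0.683995, so |z| = sqrt(0.683995) = 0.827 for both roots.
Moduli of all roots: 0.8270, 0.8270.
All moduli strictly greater than 1? No.
Verdict: Not invertible.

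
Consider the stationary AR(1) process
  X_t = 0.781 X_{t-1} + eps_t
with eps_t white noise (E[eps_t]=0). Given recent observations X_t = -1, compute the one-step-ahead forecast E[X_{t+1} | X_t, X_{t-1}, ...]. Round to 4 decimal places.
E[X_{t+1} \mid \mathcal F_t] = -0.7810

For an AR(p) model X_t = c + sum_i phi_i X_{t-i} + eps_t, the
one-step-ahead conditional mean is
  E[X_{t+1} | X_t, ...] = c + sum_i phi_i X_{t+1-i}.
Substitute known values:
  E[X_{t+1} | ...] = (0.781) * (-1)
                   = -0.7810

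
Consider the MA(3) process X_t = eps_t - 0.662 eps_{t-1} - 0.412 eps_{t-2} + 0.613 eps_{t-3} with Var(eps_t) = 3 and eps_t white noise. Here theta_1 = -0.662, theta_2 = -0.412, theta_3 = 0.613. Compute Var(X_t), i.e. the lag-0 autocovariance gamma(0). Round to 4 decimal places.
\gamma(0) = 5.9513

For an MA(q) process X_t = eps_t + sum_i theta_i eps_{t-i} with
Var(eps_t) = sigma^2, the variance is
  gamma(0) = sigma^2 * (1 + sum_i theta_i^2).
  sum_i theta_i^2 = (-0.662)^2 + (-0.412)^2 + (0.613)^2 = 0.438244 + 0.169744 + 0.375769 = 0.983757.
  gamma(0) = 3 * (1 + 0.983757) = 3 * 1.983757 = 5.951271, which rounds to 5.9513.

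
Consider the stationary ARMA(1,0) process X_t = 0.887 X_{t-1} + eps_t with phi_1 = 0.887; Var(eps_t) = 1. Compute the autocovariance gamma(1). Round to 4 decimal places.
\gamma(1) = 4.1598

Multiply the model equation by X_{t-k} and take expectations. With theta_0 = psi_0 = 1 and psi_j the MA(infinity) weights, this gives
  gamma(k) - sum_i phi_i gamma(k-i) = c_k,
  c_k = sigma^2 * sum_{j=k..q} theta_j psi_{j-k}   (c_k = 0 for k > q),
using gamma(-m) = gamma(m).
Pure AR (q = 0): c_0 = sigma^2 = 1, c_k = 0 for k >= 1.
Equations for k = 0 and k = 1 (AR order 1):
  gamma(0) = phi_1 gamma(1) + c_0
  gamma(1) = phi_1 gamma(0) + c_1
Substituting the second into the first: gamma(0) (1 - phi_1^2) = c_0 + phi_1 c_1, so
  gamma(0) = c_0 / (1 - phi_1^2) = 1 / (1 - (0.887)^2) = 1 / 0.213231 = 4.68975.
  gamma(1) = phi_1 gamma(0) = (0.887)(4.68975) = 4.159808.
Therefore gamma(1) = 4.1598 (to 4 decimal places).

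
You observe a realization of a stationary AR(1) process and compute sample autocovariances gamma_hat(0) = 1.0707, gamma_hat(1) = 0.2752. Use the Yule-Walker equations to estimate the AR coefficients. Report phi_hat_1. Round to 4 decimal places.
\hat\phi_{1} = 0.2570

The Yule-Walker equations for an AR(p) process read, in matrix form,
  Gamma_p phi = r_p,   with   (Gamma_p)_{ij} = gamma(|i - j|),
                       (r_p)_i = gamma(i),   i,j = 1..p.
Substitute the sample gammas (Toeplitz matrix and right-hand side of size 1):
  Gamma_p = [[1.0707]]
  r_p     = [0.2752]
With p = 1 this is the single equation gamma(0) phi_1 = gamma(1):
  phi_hat_1 = gamma(1) / gamma(0) = 0.2752 / 1.0707 = 0.2570.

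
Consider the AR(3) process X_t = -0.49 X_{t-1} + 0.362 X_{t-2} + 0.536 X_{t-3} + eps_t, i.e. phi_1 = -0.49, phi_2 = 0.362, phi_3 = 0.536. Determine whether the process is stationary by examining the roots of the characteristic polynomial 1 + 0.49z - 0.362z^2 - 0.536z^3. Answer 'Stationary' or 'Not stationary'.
\text{Stationary}

The AR(p) characteristic polynomial is P(z) = 1 + 0.49z - 0.362z^2 - 0.536z^3.
Stationarity requires all roots to lie outside the unit circle, i.e. |z| > 1 for every root.
Degree 3: look for a simple real root z0 first, then factor out (1 - z/z0) and solve the remaining quadratic.
Testing z0 = 1.25: P(1.25) = 1 + (0.49)(1.25) + (-0.362)(1.25)^2 + (-0.536)(1.25)^3
  = 1 + (0.6125) + (-0.565625) + (-1.046875) = 0.  So z_0 = 1.25 is a root, |z_0| = 1.25.
Divide out the factor (1 - 0.8 z) = (1 - z/z0) (since 1/z0 = 0.8):
  P(z) = (1 - 0.8 z)(1 + (1.29) z + (0.67) z^2)
  [check: z-coef 1.29 - (0.8) = 0.49; z^2-coef 0.67 - (0.8)(1.29) = -0.362; z^3-coef -(0.8)(0.67) = -0.536.]
Remaining roots from the quadratic factor 1 + (1.29) z + (0.67) z^2:
  Set 1 + (1.29) z + (0.67) z^2 = 0, i.e. a z^2 + b z + c = 0 with a = 0.67, b = 1.29, c = 1.
  Discriminant D = b^2 - 4ac = (1.29)^2 - 4*(0.67)*1 = 1.6641 - (2.68) = -1.0159.
  D < 0, so the roots are the complex-conjugate pair z = (-b +/- i sqrt(-D)) / (2a) = -0.9627 +/- 0.7522i.
  For a conjugate pair |z|^2 = z * conj(z) = (product of roots) = c/a = 1/(0.67) = 1.492537, so |z| = sqrt(1.492537) = 1.2217 for both roots.
Moduli of all roots: 1.2500, 1.2217, 1.2217.
All moduli strictly greater than 1? Yes.
Verdict: Stationary.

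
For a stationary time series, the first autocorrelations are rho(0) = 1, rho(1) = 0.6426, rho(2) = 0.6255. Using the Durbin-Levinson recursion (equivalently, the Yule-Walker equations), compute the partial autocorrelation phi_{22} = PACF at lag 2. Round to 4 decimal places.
\phi_{22} = 0.3621

The PACF at lag k is phi_{kk}, the last component of the solution
to the Yule-Walker system G_k phi = r_k where
  (G_k)_{ij} = rho(|i - j|), (r_k)_i = rho(i), i,j = 1..k.
Equivalently, Durbin-Levinson gives phi_{kk} iteratively:
  phi_{11} = rho(1)
  phi_{kk} = [rho(k) - sum_{j=1..k-1} phi_{k-1,j} rho(k-j)]
            / [1 - sum_{j=1..k-1} phi_{k-1,j} rho(j)],
  phi_{k,j} = phi_{k-1,j} - phi_{kk} phi_{k-1,k-j},  j = 1..k-1.
Step k = 1:
  phi_11 = rho(1) = 0.6426.
Step k = 2:
  phi_22 = [rho(2) - phi_11 rho(1)] / [1 - phi_11 rho(1)] = [0.6255 - (0.6426)(0.6426)] / [1 - (0.6426)(0.6426)]
         = 0.21256524 / 0.58706524 = 0.3621.
Therefore phi_{22} = 0.3621.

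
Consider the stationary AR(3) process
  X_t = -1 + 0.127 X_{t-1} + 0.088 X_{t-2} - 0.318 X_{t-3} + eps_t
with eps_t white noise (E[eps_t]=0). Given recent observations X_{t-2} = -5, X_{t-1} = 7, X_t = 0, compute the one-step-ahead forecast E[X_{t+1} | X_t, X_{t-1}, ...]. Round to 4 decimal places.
E[X_{t+1} \mid \mathcal F_t] = 1.2060

For an AR(p) model X_t = c + sum_i phi_i X_{t-i} + eps_t, the
one-step-ahead conditional mean is
  E[X_{t+1} | X_t, ...] = c + sum_i phi_i X_{t+1-i}.
Substitute known values:
  E[X_{t+1} | ...] = -1 + (0.127) * (0) + (0.088) * (7) + (-0.318) * (-5)
                   = 1.2060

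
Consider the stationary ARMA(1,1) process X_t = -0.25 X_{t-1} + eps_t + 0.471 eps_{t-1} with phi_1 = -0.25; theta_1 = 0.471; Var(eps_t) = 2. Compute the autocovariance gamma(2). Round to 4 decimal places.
\gamma(2) = -0.1040

Multiply the model equation by X_{t-k} and take expectations. With theta_0 = psi_0 = 1 and psi_j the MA(infinity) weights, this gives
  gamma(k) - sum_i phi_i gamma(k-i) = c_k,
  c_k = sigma^2 * sum_{j=k..q} theta_j psi_{j-k}   (c_k = 0 for k > q),
using gamma(-m) = gamma(m).
psi-weights needed (psi_j = theta_j + sum_i phi_i psi_{j-i}):
  psi_1 = theta_1 + phi_1 = 0.471 + (-0.25) = 0.221
Right-hand sides:
  c_0 = sigma^2 (1 + theta_1 psi_1) = 2 * (1 + (0.471)(0.221)) = 2 * 1.104091 = 2.208182
  c_1 = sigma^2 theta_1 = 2 * (0.471) = 0.942
  c_2 = 0
Equations for k = 0 and k = 1 (AR order 1):
  gamma(0) = phi_1 gamma(1) + c_0
  gamma(1) = phi_1 gamma(0) + c_1
Substituting the second into the first: gamma(0) (1 - phi_1^2) = c_0 + phi_1 c_1, so
  gamma(0) = (c_0 + phi_1 c_1) / (1 - phi_1^2) = (2.208182 + (-0.25)(0.942)) / (1 - (-0.25)^2) = 1.972682 / 0.9375 = 2.104194.
  gamma(1) = phi_1 gamma(0) + c_1 = (-0.25)(2.104194) + (0.942) = 0.415951.
For k = 2 (> q): gamma(2) = phi_1 gamma(1) = (-0.25)(0.415951) = -0.103988.
Therefore gamma(2) = -0.1040 (to 4 decimal places).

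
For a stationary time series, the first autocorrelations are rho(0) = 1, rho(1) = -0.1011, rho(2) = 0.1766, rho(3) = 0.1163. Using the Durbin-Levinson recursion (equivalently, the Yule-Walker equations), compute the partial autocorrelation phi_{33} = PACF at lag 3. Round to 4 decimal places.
\phi_{33} = 0.1540

The PACF at lag k is phi_{kk}, the last component of the solution
to the Yule-Walker system G_k phi = r_k where
  (G_k)_{ij} = rho(|i - j|), (r_k)_i = rho(i), i,j = 1..k.
Equivalently, Durbin-Levinson gives phi_{kk} iteratively:
  phi_{11} = rho(1)
  phi_{kk} = [rho(k) - sum_{j=1..k-1} phi_{k-1,j} rho(k-j)]
            / [1 - sum_{j=1..k-1} phi_{k-1,j} rho(j)],
  phi_{k,j} = phi_{k-1,j} - phi_{kk} phi_{k-1,k-j},  j = 1..k-1.
Step k = 1:
  phi_11 = rho(1) = -0.1011.
Step k = 2:
  phi_22 = [rho(2) - phi_11 rho(1)] / [1 - phi_11 rho(1)] = [0.1766 - (-0.1011)(-0.1011)] / [1 - (-0.1011)(-0.1011)]
         = 0.16637879 / 0.98977879 = 0.168097.
  Update: phi_21 = phi_11 - phi_22 phi_11 = -0.1011 - (0.168097)(-0.1011) = -0.084105.
Step k = 3:
  phi_33 = [rho(3) - phi_21 rho(2) - phi_22 rho(1)] / [1 - phi_21 rho(1) - phi_22 rho(2)]
    numerator   = 0.1163 - (-0.084105)(0.1766) - (0.168097)(-0.1011) = 0.14814761
    denominator = 1 - (-0.084105)(-0.1011) - (0.168097)(0.1766) = 0.96181102
  phi_33 = 0.14814761 / 0.96181102 = 0.154.
Therefore phi_{33} = 0.1540.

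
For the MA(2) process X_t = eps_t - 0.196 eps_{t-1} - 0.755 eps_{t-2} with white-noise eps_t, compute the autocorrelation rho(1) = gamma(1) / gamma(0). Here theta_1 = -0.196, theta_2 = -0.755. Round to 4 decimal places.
\rho(1) = -0.0299

For an MA(q) process with theta_0 = 1, the autocovariance is
  gamma(k) = sigma^2 * sum_{i=0..q-k} theta_i * theta_{i+k},
and rho(k) = gamma(k) / gamma(0). Sigma^2 cancels.
  numerator   = (1)*(-0.196) + (-0.196)*(-0.755) = -0.04802.
  denominator = (1)^2 + (-0.196)^2 + (-0.755)^2 = 1.608441.
  rho(1) = -0.04802 / 1.608441 = -0.0299.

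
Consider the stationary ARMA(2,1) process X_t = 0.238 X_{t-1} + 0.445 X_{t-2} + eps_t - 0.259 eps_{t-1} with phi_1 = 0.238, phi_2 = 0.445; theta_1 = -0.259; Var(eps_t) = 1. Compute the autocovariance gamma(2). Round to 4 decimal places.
\gamma(2) = 0.5952

Multiply the model equation by X_{t-k} and take expectations. With theta_0 = psi_0 = 1 and psi_j the MA(infinity) weights, this gives
  gamma(k) - sum_i phi_i gamma(k-i) = c_k,
  c_k = sigma^2 * sum_{j=k..q} theta_j psi_{j-k}   (c_k = 0 for k > q),
using gamma(-m) = gamma(m).
psi-weights needed (psi_j = theta_j + sum_i phi_i psi_{j-i}):
  psi_1 = theta_1 + phi_1 = -0.259 + (0.238) = -0.021
Right-hand sides:
  c_0 = sigma^2 (1 + theta_1 psi_1) = 1 * (1 + (-0.259)(-0.021)) = 1 * 1.005439 = 1.005439
  c_1 = sigma^2 theta_1 = 1 * (-0.259) = -0.259
  c_2 = 0
Equations for k = 0, 1, 2 (AR order 2, c_2 = 0):
  (E0) gamma(0) = phi_1 gamma(1) + phi_2 gamma(2) + c_0
  (E1) gamma(1) = phi_1 gamma(0) + phi_2 gamma(1) + c_1
  (E2) gamma(2) = phi_1 gamma(1) + phi_2 gamma(0)
From (E1): gamma(1) = A gamma(0) + B with
  A = phi_1 / (1 - phi_2) = 0.238 / 0.555 = 0.428829,   B = c_1 / (1 - phi_2) = -0.259 / 0.555 = -0.466667.
Insert (E2) into (E0): gamma(0) (1 - phi_2^2) = phi_1 (1 + phi_2) gamma(1) + c_0.
  phi_1 (1 + phi_2) = (0.238)(1.445) = 0.34391,   1 - phi_2^2 = 0.801975.
Replace gamma(1) by A gamma(0) + B and collect gamma(0):
  gamma(0) [0.801975 - (0.34391)(0.428829)] = (0.34391)(-0.466667) + 1.005439
  gamma(0) * 0.654496 = 0.844948
  gamma(0) = 0.844948 / 0.654496 = 1.290989.
  gamma(1) = A gamma(0) + B = (0.428829)(1.290989) + (-0.466667) = 0.086947.
  gamma(2) = phi_1 gamma(1) + phi_2 gamma(0) = (0.238)(0.086947) + (0.445)(1.290989) = 0.595183.
Therefore gamma(2) = 0.5952 (to 4 decimal places).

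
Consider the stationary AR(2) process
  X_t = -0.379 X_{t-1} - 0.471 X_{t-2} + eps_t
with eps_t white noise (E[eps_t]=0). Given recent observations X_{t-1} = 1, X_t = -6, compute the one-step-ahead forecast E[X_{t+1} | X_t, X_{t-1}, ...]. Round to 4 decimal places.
E[X_{t+1} \mid \mathcal F_t] = 1.8030

For an AR(p) model X_t = c + sum_i phi_i X_{t-i} + eps_t, the
one-step-ahead conditional mean is
  E[X_{t+1} | X_t, ...] = c + sum_i phi_i X_{t+1-i}.
Substitute known values:
  E[X_{t+1} | ...] = (-0.379) * (-6) + (-0.471) * (1)
                   = 1.8030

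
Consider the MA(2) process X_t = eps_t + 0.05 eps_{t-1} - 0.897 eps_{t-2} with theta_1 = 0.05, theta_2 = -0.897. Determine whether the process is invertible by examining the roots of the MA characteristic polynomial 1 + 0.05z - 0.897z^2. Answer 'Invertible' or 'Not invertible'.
\text{Invertible}

The MA(q) characteristic polynomial is P(z) = 1 + 0.05z - 0.897z^2.
Invertibility requires all roots to lie outside the unit circle, i.e. |z| > 1 for every root.
Set 1 + (0.05) z + (-0.897) z^2 = 0, i.e. a z^2 + b z + c = 0 with a = -0.897, b = 0.05, c = 1.
Discriminant D = b^2 - 4ac = (0.05)^2 - 4*(-0.897)*1 = 0.0025 - (-3.588) = 3.5905.
D >= 0, so the roots are real: z = (-b +/- sqrt(D)) / (2a) = (-0.05 +/- 1.894861) / (-1.794).
  z_1 = (-0.05 + 1.894861) / (-1.794) = -1.0284,   |z_1| = 1.0284.
  z_2 = (-0.05 - 1.894861) / (-1.794) = 1.0841,   |z_2| = 1.0841.
Moduli of all roots: 1.0284, 1.0841.
All moduli strictly greater than 1? Yes.
Verdict: Invertible.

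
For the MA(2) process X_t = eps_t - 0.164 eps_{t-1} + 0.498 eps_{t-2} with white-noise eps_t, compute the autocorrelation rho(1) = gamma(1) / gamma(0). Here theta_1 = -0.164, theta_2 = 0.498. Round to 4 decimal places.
\rho(1) = -0.1927

For an MA(q) process with theta_0 = 1, the autocovariance is
  gamma(k) = sigma^2 * sum_{i=0..q-k} theta_i * theta_{i+k},
and rho(k) = gamma(k) / gamma(0). Sigma^2 cancels.
  numerator   = (1)*(-0.164) + (-0.164)*(0.498) = -0.245672.
  denominator = (1)^2 + (-0.164)^2 + (0.498)^2 = 1.2749.
  rho(1) = -0.245672 / 1.2749 = -0.1927.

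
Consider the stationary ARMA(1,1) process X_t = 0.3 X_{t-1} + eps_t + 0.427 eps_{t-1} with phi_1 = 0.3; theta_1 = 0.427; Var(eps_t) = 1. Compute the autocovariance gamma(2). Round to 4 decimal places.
\gamma(2) = 0.2704

Multiply the model equation by X_{t-k} and take expectations. With theta_0 = psi_0 = 1 and psi_j the MA(infinity) weights, this gives
  gamma(k) - sum_i phi_i gamma(k-i) = c_k,
  c_k = sigma^2 * sum_{j=k..q} theta_j psi_{j-k}   (c_k = 0 for k > q),
using gamma(-m) = gamma(m).
psi-weights needed (psi_j = theta_j + sum_i phi_i psi_{j-i}):
  psi_1 = theta_1 + phi_1 = 0.427 + (0.3) = 0.727
Right-hand sides:
  c_0 = sigma^2 (1 + theta_1 psi_1) = 1 * (1 + (0.427)(0.727)) = 1 * 1.310429 = 1.310429
  c_1 = sigma^2 theta_1 = 1 * (0.427) = 0.427
  c_2 = 0
Equations for k = 0 and k = 1 (AR order 1):
  gamma(0) = phi_1 gamma(1) + c_0
  gamma(1) = phi_1 gamma(0) + c_1
Substituting the second into the first: gamma(0) (1 - phi_1^2) = c_0 + phi_1 c_1, so
  gamma(0) = (c_0 + phi_1 c_1) / (1 - phi_1^2) = (1.310429 + (0.3)(0.427)) / (1 - (0.3)^2) = 1.438529 / 0.91 = 1.580801.
  gamma(1) = phi_1 gamma(0) + c_1 = (0.3)(1.580801) + (0.427) = 0.90124.
For k = 2 (> q): gamma(2) = phi_1 gamma(1) = (0.3)(0.90124) = 0.270372.
Therefore gamma(2) = 0.2704 (to 4 decimal places).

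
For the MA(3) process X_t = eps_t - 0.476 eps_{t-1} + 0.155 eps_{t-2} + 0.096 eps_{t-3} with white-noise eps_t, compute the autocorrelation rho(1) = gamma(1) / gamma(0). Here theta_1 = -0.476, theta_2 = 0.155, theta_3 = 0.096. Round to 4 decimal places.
\rho(1) = -0.4246

For an MA(q) process with theta_0 = 1, the autocovariance is
  gamma(k) = sigma^2 * sum_{i=0..q-k} theta_i * theta_{i+k},
and rho(k) = gamma(k) / gamma(0). Sigma^2 cancels.
  numerator   = (1)*(-0.476) + (-0.476)*(0.155) + (0.155)*(0.096) = -0.5349.
  denominator = (1)^2 + (-0.476)^2 + (0.155)^2 + (0.096)^2 = 1.259817.
  rho(1) = -0.5349 / 1.259817 = -0.4246.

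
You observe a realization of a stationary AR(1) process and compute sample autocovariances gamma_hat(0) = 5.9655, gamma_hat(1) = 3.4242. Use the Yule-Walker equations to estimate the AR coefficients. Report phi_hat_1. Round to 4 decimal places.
\hat\phi_{1} = 0.5740

The Yule-Walker equations for an AR(p) process read, in matrix form,
  Gamma_p phi = r_p,   with   (Gamma_p)_{ij} = gamma(|i - j|),
                       (r_p)_i = gamma(i),   i,j = 1..p.
Substitute the sample gammas (Toeplitz matrix and right-hand side of size 1):
  Gamma_p = [[5.9655]]
  r_p     = [3.4242]
With p = 1 this is the single equation gamma(0) phi_1 = gamma(1):
  phi_hat_1 = gamma(1) / gamma(0) = 3.4242 / 5.9655 = 0.5740.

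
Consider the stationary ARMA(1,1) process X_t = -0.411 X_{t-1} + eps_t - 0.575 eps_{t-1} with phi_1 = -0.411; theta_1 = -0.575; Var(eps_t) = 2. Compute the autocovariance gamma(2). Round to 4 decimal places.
\gamma(2) = 1.2057

Multiply the model equation by X_{t-k} and take expectations. With theta_0 = psi_0 = 1 and psi_j the MA(infinity) weights, this gives
  gamma(k) - sum_i phi_i gamma(k-i) = c_k,
  c_k = sigma^2 * sum_{j=k..q} theta_j psi_{j-k}   (c_k = 0 for k > q),
using gamma(-m) = gamma(m).
psi-weights needed (psi_j = theta_j + sum_i phi_i psi_{j-i}):
  psi_1 = theta_1 + phi_1 = -0.575 + (-0.411) = -0.986
Right-hand sides:
  c_0 = sigma^2 (1 + theta_1 psi_1) = 2 * (1 + (-0.575)(-0.986)) = 2 * 1.56695 = 3.1339
  c_1 = sigma^2 theta_1 = 2 * (-0.575) = -1.15
  c_2 = 0
Equations for k = 0 and k = 1 (AR order 1):
  gamma(0) = phi_1 gamma(1) + c_0
  gamma(1) = phi_1 gamma(0) + c_1
Substituting the second into the first: gamma(0) (1 - phi_1^2) = c_0 + phi_1 c_1, so
  gamma(0) = (c_0 + phi_1 c_1) / (1 - phi_1^2) = (3.1339 + (-0.411)(-1.15)) / (1 - (-0.411)^2) = 3.60655 / 0.831079 = 4.339599.
  gamma(1) = phi_1 gamma(0) + c_1 = (-0.411)(4.339599) + (-1.15) = -2.933575.
For k = 2 (> q): gamma(2) = phi_1 gamma(1) = (-0.411)(-2.933575) = 1.205699.
Therefore gamma(2) = 1.2057 (to 4 decimal places).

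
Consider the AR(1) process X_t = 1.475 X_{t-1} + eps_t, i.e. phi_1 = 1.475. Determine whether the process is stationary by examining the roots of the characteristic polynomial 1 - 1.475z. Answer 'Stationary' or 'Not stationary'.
\text{Not stationary}

The AR(p) characteristic polynomial is P(z) = 1 - 1.475z.
Stationarity requires all roots to lie outside the unit circle, i.e. |z| > 1 for every root.
This is linear in z: 1 + (-1.475) z = 0  =>  z = -1/(-1.475) = 0.677966,  |z| = 0.677966.
Moduli of all roots: 0.6780.
All moduli strictly greater than 1? No.
Verdict: Not stationary.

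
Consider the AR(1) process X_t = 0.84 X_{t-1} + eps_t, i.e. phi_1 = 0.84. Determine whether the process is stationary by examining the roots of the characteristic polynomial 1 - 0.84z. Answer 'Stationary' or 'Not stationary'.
\text{Stationary}

The AR(p) characteristic polynomial is P(z) = 1 - 0.84z.
Stationarity requires all roots to lie outside the unit circle, i.e. |z| > 1 for every root.
This is linear in z: 1 + (-0.84) z = 0  =>  z = -1/(-0.84) = 1.190476,  |z| = 1.190476.
Moduli of all roots: 1.1905.
All moduli strictly greater than 1? Yes.
Verdict: Stationary.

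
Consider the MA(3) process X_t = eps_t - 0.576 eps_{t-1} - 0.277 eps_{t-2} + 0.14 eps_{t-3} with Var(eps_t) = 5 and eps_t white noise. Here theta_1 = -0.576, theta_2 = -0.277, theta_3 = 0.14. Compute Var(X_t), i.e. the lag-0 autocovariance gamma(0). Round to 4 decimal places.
\gamma(0) = 7.1405

For an MA(q) process X_t = eps_t + sum_i theta_i eps_{t-i} with
Var(eps_t) = sigma^2, the variance is
  gamma(0) = sigma^2 * (1 + sum_i theta_i^2).
  sum_i theta_i^2 = (-0.576)^2 + (-0.277)^2 + (0.14)^2 = 0.331776 + 0.076729 + 0.0196 = 0.428105.
  gamma(0) = 5 * (1 + 0.428105) = 5 * 1.428105 = 7.140525, which rounds to 7.1405.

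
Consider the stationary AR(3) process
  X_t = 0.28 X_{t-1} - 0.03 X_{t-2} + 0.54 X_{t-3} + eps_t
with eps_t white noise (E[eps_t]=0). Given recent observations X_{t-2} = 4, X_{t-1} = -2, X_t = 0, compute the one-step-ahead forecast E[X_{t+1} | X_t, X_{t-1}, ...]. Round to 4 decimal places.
E[X_{t+1} \mid \mathcal F_t] = 2.2200

For an AR(p) model X_t = c + sum_i phi_i X_{t-i} + eps_t, the
one-step-ahead conditional mean is
  E[X_{t+1} | X_t, ...] = c + sum_i phi_i X_{t+1-i}.
Substitute known values:
  E[X_{t+1} | ...] = (0.28) * (0) + (-0.03) * (-2) + (0.54) * (4)
                   = 2.2200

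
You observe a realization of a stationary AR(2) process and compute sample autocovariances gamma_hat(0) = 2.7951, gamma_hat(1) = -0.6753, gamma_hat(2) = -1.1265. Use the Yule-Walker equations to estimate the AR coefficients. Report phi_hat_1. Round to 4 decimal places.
\hat\phi_{1} = -0.3600

The Yule-Walker equations for an AR(p) process read, in matrix form,
  Gamma_p phi = r_p,   with   (Gamma_p)_{ij} = gamma(|i - j|),
                       (r_p)_i = gamma(i),   i,j = 1..p.
Substitute the sample gammas (Toeplitz matrix and right-hand side of size 2):
  Gamma_p = [[2.7951, -0.6753], [-0.6753, 2.7951]]
  r_p     = [-0.6753, -1.1265]
Written out:
  2.7951 phi_1 - 0.6753 phi_2 = -0.6753
  -0.6753 phi_1 + 2.7951 phi_2 = -1.1265
Solve by Cramer's rule:
  det = gamma(0)^2 - gamma(1)^2 = (2.7951)^2 - (-0.6753)^2 = 7.81258401 - 0.45603009 = 7.35655392
  phi_hat_1 = [gamma(1) gamma(0) - gamma(1) gamma(2)] / det = [(-0.6753)(2.7951) - (-0.6753)(-1.1265)] / 7.35655392 = -2.64825648 / 7.35655392 = -0.36
  phi_hat_2 = [gamma(0) gamma(2) - gamma(1)^2] / det = [(2.7951)(-1.1265) - (-0.6753)^2] / 7.35655392 = -3.60471024 / 7.35655392 = -0.49
So phi_hat = [-0.3600, -0.4900].
Therefore phi_hat_1 = -0.3600.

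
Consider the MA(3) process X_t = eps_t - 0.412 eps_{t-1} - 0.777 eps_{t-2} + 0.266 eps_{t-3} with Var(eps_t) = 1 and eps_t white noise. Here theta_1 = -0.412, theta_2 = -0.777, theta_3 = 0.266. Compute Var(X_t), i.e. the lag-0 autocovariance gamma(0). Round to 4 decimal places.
\gamma(0) = 1.8442

For an MA(q) process X_t = eps_t + sum_i theta_i eps_{t-i} with
Var(eps_t) = sigma^2, the variance is
  gamma(0) = sigma^2 * (1 + sum_i theta_i^2).
  sum_i theta_i^2 = (-0.412)^2 + (-0.777)^2 + (0.266)^2 = 0.169744 + 0.603729 + 0.070756 = 0.844229.
  gamma(0) = 1 * (1 + 0.844229) = 1 * 1.844229 = 1.844229, which rounds to 1.8442.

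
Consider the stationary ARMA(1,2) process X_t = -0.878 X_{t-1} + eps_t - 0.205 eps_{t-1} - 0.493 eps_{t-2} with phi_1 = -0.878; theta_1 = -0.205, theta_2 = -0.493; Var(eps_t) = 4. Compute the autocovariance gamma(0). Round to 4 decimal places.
\gamma(0) = 12.3517

Multiply the model equation by X_{t-k} and take expectations. With theta_0 = psi_0 = 1 and psi_j the MA(infinity) weights, this gives
  gamma(k) - sum_i phi_i gamma(k-i) = c_k,
  c_k = sigma^2 * sum_{j=k..q} theta_j psi_{j-k}   (c_k = 0 for k > q),
using gamma(-m) = gamma(m).
psi-weights needed (psi_j = theta_j + sum_i phi_i psi_{j-i}):
  psi_1 = theta_1 + phi_1 = -0.205 + (-0.878) = -1.083
  psi_2 = theta_2 + phi_1 psi_1 = -0.493 + (-0.878)(-1.083) = 0.457874
Right-hand sides:
  c_0 = sigma^2 (1 + theta_1 psi_1 + theta_2 psi_2) = 4 * (1 + (-0.205)(-1.083) + (-0.493)(0.457874)) = 4 * 0.996283 = 3.985132
  c_1 = sigma^2 (theta_1 + theta_2 psi_1) = 4 * (-0.205 + (-0.493)(-1.083)) = 1.315676
  c_2 = sigma^2 theta_2 = 4 * (-0.493) = -1.972
Equations for k = 0 and k = 1 (AR order 1):
  gamma(0) = phi_1 gamma(1) + c_0
  gamma(1) = phi_1 gamma(0) + c_1
Substituting the second into the first: gamma(0) (1 - phi_1^2) = c_0 + phi_1 c_1, so
  gamma(0) = (c_0 + phi_1 c_1) / (1 - phi_1^2) = (3.985132 + (-0.878)(1.315676)) / (1 - (-0.878)^2) = 2.829969 / 0.229116 = 12.351686.
Therefore gamma(0) = 12.3517 (to 4 decimal places).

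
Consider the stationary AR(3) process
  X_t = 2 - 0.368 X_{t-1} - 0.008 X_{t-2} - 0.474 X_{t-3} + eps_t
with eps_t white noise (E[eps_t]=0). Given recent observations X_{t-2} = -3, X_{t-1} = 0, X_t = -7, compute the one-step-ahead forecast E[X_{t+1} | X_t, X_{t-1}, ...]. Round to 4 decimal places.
E[X_{t+1} \mid \mathcal F_t] = 5.9980

For an AR(p) model X_t = c + sum_i phi_i X_{t-i} + eps_t, the
one-step-ahead conditional mean is
  E[X_{t+1} | X_t, ...] = c + sum_i phi_i X_{t+1-i}.
Substitute known values:
  E[X_{t+1} | ...] = 2 + (-0.368) * (-7) + (-0.008) * (0) + (-0.474) * (-3)
                   = 5.9980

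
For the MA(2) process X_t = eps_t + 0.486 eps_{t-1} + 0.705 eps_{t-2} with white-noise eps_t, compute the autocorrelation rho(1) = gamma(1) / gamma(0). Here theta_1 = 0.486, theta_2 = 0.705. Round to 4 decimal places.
\rho(1) = 0.4781

For an MA(q) process with theta_0 = 1, the autocovariance is
  gamma(k) = sigma^2 * sum_{i=0..q-k} theta_i * theta_{i+k},
and rho(k) = gamma(k) / gamma(0). Sigma^2 cancels.
  numerator   = (1)*(0.486) + (0.486)*(0.705) = 0.82863.
  denominator = (1)^2 + (0.486)^2 + (0.705)^2 = 1.733221.
  rho(1) = 0.82863 / 1.733221 = 0.4781.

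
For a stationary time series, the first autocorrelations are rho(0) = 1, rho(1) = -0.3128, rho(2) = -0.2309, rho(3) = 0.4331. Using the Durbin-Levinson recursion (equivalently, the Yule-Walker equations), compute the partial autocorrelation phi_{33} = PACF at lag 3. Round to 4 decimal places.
\phi_{33} = 0.2819

The PACF at lag k is phi_{kk}, the last component of the solution
to the Yule-Walker system G_k phi = r_k where
  (G_k)_{ij} = rho(|i - j|), (r_k)_i = rho(i), i,j = 1..k.
Equivalently, Durbin-Levinson gives phi_{kk} iteratively:
  phi_{11} = rho(1)
  phi_{kk} = [rho(k) - sum_{j=1..k-1} phi_{k-1,j} rho(k-j)]
            / [1 - sum_{j=1..k-1} phi_{k-1,j} rho(j)],
  phi_{k,j} = phi_{k-1,j} - phi_{kk} phi_{k-1,k-j},  j = 1..k-1.
Step k = 1:
  phi_11 = rho(1) = -0.3128.
Step k = 2:
  phi_22 = [rho(2) - phi_11 rho(1)] / [1 - phi_11 rho(1)] = [-0.2309 - (-0.3128)(-0.3128)] / [1 - (-0.3128)(-0.3128)]
         = -0.32874384 / 0.90215616 = -0.364398.
  Update: phi_21 = phi_11 - phi_22 phi_11 = -0.3128 - (-0.364398)(-0.3128) = -0.426784.
Step k = 3:
  phi_33 = [rho(3) - phi_21 rho(2) - phi_22 rho(1)] / [1 - phi_21 rho(1) - phi_22 rho(2)]
    numerator   = 0.4331 - (-0.426784)(-0.2309) - (-0.364398)(-0.3128) = 0.22057198
    denominator = 1 - (-0.426784)(-0.3128) - (-0.364398)(-0.2309) = 0.78236258
  phi_33 = 0.22057198 / 0.78236258 = 0.2819.
Therefore phi_{33} = 0.2819.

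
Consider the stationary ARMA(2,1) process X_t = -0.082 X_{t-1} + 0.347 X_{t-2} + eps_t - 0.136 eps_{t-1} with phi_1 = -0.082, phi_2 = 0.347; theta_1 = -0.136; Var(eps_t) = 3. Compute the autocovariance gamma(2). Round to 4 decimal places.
\gamma(2) = 1.3546

Multiply the model equation by X_{t-k} and take expectations. With theta_0 = psi_0 = 1 and psi_j the MA(infinity) weights, this gives
  gamma(k) - sum_i phi_i gamma(k-i) = c_k,
  c_k = sigma^2 * sum_{j=k..q} theta_j psi_{j-k}   (c_k = 0 for k > q),
using gamma(-m) = gamma(m).
psi-weights needed (psi_j = theta_j + sum_i phi_i psi_{j-i}):
  psi_1 = theta_1 + phi_1 = -0.136 + (-0.082) = -0.218
Right-hand sides:
  c_0 = sigma^2 (1 + theta_1 psi_1) = 3 * (1 + (-0.136)(-0.218)) = 3 * 1.029648 = 3.088944
  c_1 = sigma^2 theta_1 = 3 * (-0.136) = -0.408
  c_2 = 0
Equations for k = 0, 1, 2 (AR order 2, c_2 = 0):
  (E0) gamma(0) = phi_1 gamma(1) + phi_2 gamma(2) + c_0
  (E1) gamma(1) = phi_1 gamma(0) + phi_2 gamma(1) + c_1
  (E2) gamma(2) = phi_1 gamma(1) + phi_2 gamma(0)
From (E1): gamma(1) = A gamma(0) + B with
  A = phi_1 / (1 - phi_2) = -0.082 / 0.653 = -0.125574,   B = c_1 / (1 - phi_2) = -0.408 / 0.653 = -0.624809.
Insert (E2) into (E0): gamma(0) (1 - phi_2^2) = phi_1 (1 + phi_2) gamma(1) + c_0.
  phi_1 (1 + phi_2) = (-0.082)(1.347) = -0.110454,   1 - phi_2^2 = 0.879591.
Replace gamma(1) by A gamma(0) + B and collect gamma(0):
  gamma(0) [0.879591 - (-0.110454)(-0.125574)] = (-0.110454)(-0.624809) + 3.088944
  gamma(0) * 0.865721 = 3.157957
  gamma(0) = 3.157957 / 0.865721 = 3.647777.
  gamma(1) = A gamma(0) + B = (-0.125574)(3.647777) + (-0.624809) = -1.082876.
  gamma(2) = phi_1 gamma(1) + phi_2 gamma(0) = (-0.082)(-1.082876) + (0.347)(3.647777) = 1.354574.
Therefore gamma(2) = 1.3546 (to 4 decimal places).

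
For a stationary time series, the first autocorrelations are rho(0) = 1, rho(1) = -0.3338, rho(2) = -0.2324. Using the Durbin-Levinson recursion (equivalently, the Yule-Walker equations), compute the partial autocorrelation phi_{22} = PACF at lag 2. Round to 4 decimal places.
\phi_{22} = -0.3869

The PACF at lag k is phi_{kk}, the last component of the solution
to the Yule-Walker system G_k phi = r_k where
  (G_k)_{ij} = rho(|i - j|), (r_k)_i = rho(i), i,j = 1..k.
Equivalently, Durbin-Levinson gives phi_{kk} iteratively:
  phi_{11} = rho(1)
  phi_{kk} = [rho(k) - sum_{j=1..k-1} phi_{k-1,j} rho(k-j)]
            / [1 - sum_{j=1..k-1} phi_{k-1,j} rho(j)],
  phi_{k,j} = phi_{k-1,j} - phi_{kk} phi_{k-1,k-j},  j = 1..k-1.
Step k = 1:
  phi_11 = rho(1) = -0.3338.
Step k = 2:
  phi_22 = [rho(2) - phi_11 rho(1)] / [1 - phi_11 rho(1)] = [-0.2324 - (-0.3338)(-0.3338)] / [1 - (-0.3338)(-0.3338)]
         = -0.34382244 / 0.88857756 = -0.3869.
Therefore phi_{22} = -0.3869.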